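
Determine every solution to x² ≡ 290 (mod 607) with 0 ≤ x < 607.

Since 607 ≡ 3 (mod 4), a square root of 290 is 290^((607+1)/4) = 290^152 mod 607.
Repeated squaring: 290^2≡334, 290^4≡475, 290^8≡428, 290^16≡477, 290^32≡511, 290^64≡111, 290^128≡181 (mod 607).
290^152 = 290^(128+16+8) ≡ 504 (mod 607).
Check: 504² = 254016 ≡ 290 (mod 607). The two roots are 103 and 504.

103, 504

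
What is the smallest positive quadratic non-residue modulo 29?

(2/29) = −1, so 2 is the smallest positive non-residue mod 29.

2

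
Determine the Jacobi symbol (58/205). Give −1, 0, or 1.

Pull out 2: since 205 ≡ 5 (mod 8), (2/205) = -1.
Reciprocity: 29 ≡ 1 and 205 ≡ 1 (mod 4), so (29/205) = +(205/29).
Reduce top mod 29: now compute (2/29).
Pull out 2: since 29 ≡ 5 (mod 8), (2/29) = -1.
Reached (1/29) = 1. Collecting the sign flips along the way, the symbol is +1.

1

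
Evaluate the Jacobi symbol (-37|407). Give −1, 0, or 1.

0

First reduce: -37 ≡ 370 (mod 407).
Pull out 2: since 407 ≡ 7 (mod 8), (2/407) = +1.
Reciprocity: 185 ≡ 1 and 407 ≡ 3 (mod 4), so (185/407) = +(407/185).
Reduce top mod 185: now compute (37/185).
Reciprocity: 37 ≡ 1 and 185 ≡ 1 (mod 4), so (37/185) = +(185/37).
Reduce top mod 37: now compute (0/37).
Top reduces to 0: gcd > 1, so the symbol is 0.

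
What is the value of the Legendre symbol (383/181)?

-1

First reduce: 383 ≡ 21 (mod 181).
Reciprocity: 21 ≡ 1 and 181 ≡ 1 (mod 4), so (21/181) = +(181/21).
Reduce top mod 21: now compute (13/21).
Reciprocity: 13 ≡ 1 and 21 ≡ 1 (mod 4), so (13/21) = +(21/13).
Reduce top mod 13: now compute (8/13).
Pull out 2^3: since 13 ≡ 5 (mod 8), (2/13) = -1, so (2/13)^3 = -1.
Reached (1/13) = 1. Collecting the sign flips along the way, the symbol is -1.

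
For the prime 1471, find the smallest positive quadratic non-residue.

(2/1471) = +1, so 2 is a residue.
(3/1471) = −1, so 3 is the smallest positive non-residue mod 1471.

3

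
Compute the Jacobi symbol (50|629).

-1

Pull out 2: since 629 ≡ 5 (mod 8), (2/629) = -1.
Reciprocity: 25 ≡ 1 and 629 ≡ 1 (mod 4), so (25/629) = +(629/25).
Reduce top mod 25: now compute (4/25).
Pull out 2^2: since 25 ≡ 1 (mod 8), (2/25) = +1, so (2/25)^2 = +1.
Reached (1/25) = 1. Collecting the sign flips along the way, the symbol is -1.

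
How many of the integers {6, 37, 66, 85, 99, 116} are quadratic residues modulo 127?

2

(6/127) = -1 → non-residue.
(37/127) = +1 → QR.
(66/127) = -1 → non-residue.
(85/127) = -1 → non-residue.
(99/127) = +1 → QR.
(116/127) = -1 → non-residue.
Total quadratic residues among the 6: 2.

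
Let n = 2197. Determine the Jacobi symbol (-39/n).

First reduce: -39 ≡ 2158 (mod 2197).
Pull out 2: since 2197 ≡ 5 (mod 8), (2/2197) = -1.
Reciprocity: 1079 ≡ 3 and 2197 ≡ 1 (mod 4), so (1079/2197) = +(2197/1079).
Reduce top mod 1079: now compute (39/1079).
Reciprocity: 39 ≡ 3 and 1079 ≡ 3 (mod 4), so (39/1079) = −(1079/39).
Reduce top mod 39: now compute (26/39).
Pull out 2: since 39 ≡ 7 (mod 8), (2/39) = +1.
Reciprocity: 13 ≡ 1 and 39 ≡ 3 (mod 4), so (13/39) = +(39/13).
Reduce top mod 13: now compute (0/13).
Top reduces to 0: gcd > 1, so the symbol is 0.

0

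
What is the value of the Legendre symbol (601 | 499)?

-1

Euler's criterion: (601/499) ≡ 102^249 (mod 499).
102^2 ≡ 424 (mod 499)
102^4 ≡ 136 (mod 499)
102^8 ≡ 33 (mod 499)
102^16 ≡ 91 (mod 499)
102^32 ≡ 297 (mod 499)
102^64 ≡ 385 (mod 499)
102^128 ≡ 22 (mod 499)
102^249 = 102^(128+64+32+16+8+1) ≡ 498 (mod 499).
Result is 498 ≡ −1, so (601/499) = −1.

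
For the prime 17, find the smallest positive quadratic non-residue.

(2/17) = +1, so 2 is a residue.
(3/17) = −1, so 3 is the smallest positive non-residue mod 17.

3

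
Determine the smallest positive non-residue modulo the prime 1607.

5

(2/1607) = +1, so 2 is a residue.
(3/1607) = +1, so 3 is a residue.
(4/1607) = +1, so 4 is a residue.
(5/1607) = −1, so 5 is the smallest positive non-residue mod 1607.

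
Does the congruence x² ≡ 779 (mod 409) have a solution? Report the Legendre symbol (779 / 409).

Euler's criterion: (779/409) ≡ 370^204 (mod 409).
370^2 ≡ 294 (mod 409)
370^4 ≡ 137 (mod 409)
370^8 ≡ 364 (mod 409)
370^16 ≡ 389 (mod 409)
370^32 ≡ 400 (mod 409)
370^64 ≡ 81 (mod 409)
370^128 ≡ 17 (mod 409)
370^204 = 370^(128+64+8+4) ≡ 408 (mod 409).
Result is 408 ≡ −1, so (779/409) = −1.

-1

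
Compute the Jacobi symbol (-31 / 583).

1

First reduce: -31 ≡ 552 (mod 583).
Pull out 2^3: since 583 ≡ 7 (mod 8), (2/583) = +1, so (2/583)^3 = +1.
Reciprocity: 69 ≡ 1 and 583 ≡ 3 (mod 4), so (69/583) = +(583/69).
Reduce top mod 69: now compute (31/69).
Reciprocity: 31 ≡ 3 and 69 ≡ 1 (mod 4), so (31/69) = +(69/31).
Reduce top mod 31: now compute (7/31).
Reciprocity: 7 ≡ 3 and 31 ≡ 3 (mod 4), so (7/31) = −(31/7).
Reduce top mod 7: now compute (3/7).
Reciprocity: 3 ≡ 3 and 7 ≡ 3 (mod 4), so (3/7) = −(7/3).
Reduce top mod 3: now compute (1/3).
Reached (1/3) = 1. Collecting the sign flips along the way, the symbol is +1.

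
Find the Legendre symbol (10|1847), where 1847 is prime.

Pull out 2: since 1847 ≡ 7 (mod 8), (2/1847) = +1.
Reciprocity: 5 ≡ 1 and 1847 ≡ 3 (mod 4), so (5/1847) = +(1847/5).
Reduce top mod 5: now compute (2/5).
Pull out 2: since 5 ≡ 5 (mod 8), (2/5) = -1.
Reached (1/5) = 1. Collecting the sign flips along the way, the symbol is -1.

-1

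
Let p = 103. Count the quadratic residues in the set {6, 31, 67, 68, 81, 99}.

2

(6/103) = -1 → non-residue.
(31/103) = -1 → non-residue.
(67/103) = -1 → non-residue.
(68/103) = +1 → QR.
(81/103) = +1 → QR.
(99/103) = -1 → non-residue.
Total quadratic residues among the 6: 2.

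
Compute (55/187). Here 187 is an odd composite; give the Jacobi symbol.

Reciprocity: 55 ≡ 3 and 187 ≡ 3 (mod 4), so (55/187) = −(187/55).
Reduce top mod 55: now compute (22/55).
Pull out 2: since 55 ≡ 7 (mod 8), (2/55) = +1.
Reciprocity: 11 ≡ 3 and 55 ≡ 3 (mod 4), so (11/55) = −(55/11).
Reduce top mod 11: now compute (0/11).
Top reduces to 0: gcd > 1, so the symbol is 0.

0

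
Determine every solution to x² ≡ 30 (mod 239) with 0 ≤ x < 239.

Since 239 ≡ 3 (mod 4), a square root of 30 is 30^((239+1)/4) = 30^60 mod 239.
Repeated squaring: 30^2≡183, 30^4≡29, 30^8≡124, 30^16≡80, 30^32≡186 (mod 239).
30^60 = 30^(32+16+8+4) ≡ 204 (mod 239).
Check: 204² = 41616 ≡ 30 (mod 239). The two roots are 35 and 204.

35, 204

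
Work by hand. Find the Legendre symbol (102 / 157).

-1

Euler's criterion: (102/157) ≡ 102^78 (mod 157).
102^2 ≡ 42 (mod 157)
102^4 ≡ 37 (mod 157)
102^8 ≡ 113 (mod 157)
102^16 ≡ 52 (mod 157)
102^32 ≡ 35 (mod 157)
102^64 ≡ 126 (mod 157)
102^78 = 102^(64+8+4+2) ≡ 156 (mod 157).
Result is 156 ≡ −1, so (102/157) = −1.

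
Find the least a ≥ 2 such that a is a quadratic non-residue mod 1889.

3

(2/1889) = +1, so 2 is a residue.
(3/1889) = −1, so 3 is the smallest positive non-residue mod 1889.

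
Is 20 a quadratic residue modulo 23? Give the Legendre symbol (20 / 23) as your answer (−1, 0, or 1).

Euler's criterion: (20/23) ≡ 20^11 (mod 23).
20^2 ≡ 9 (mod 23)
20^4 ≡ 12 (mod 23)
20^8 ≡ 6 (mod 23)
20^11 = 20^(8+2+1) ≡ 22 (mod 23).
Result is 22 ≡ −1, so (20/23) = −1.

-1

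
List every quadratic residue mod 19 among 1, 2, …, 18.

Square k = 1,…,9 (k and 19−k give the same square):
1²=1, 2²=4, 3²=9, 4²=16, 5²≡6, 6²≡17, 7²≡11, 8²≡7, 9²≡5 (mod 19).
So the quadratic residues mod 19 are {1, 4, 5, 6, 7, 9, 11, 16, 17}.

1, 4, 5, 6, 7, 9, 11, 16, 17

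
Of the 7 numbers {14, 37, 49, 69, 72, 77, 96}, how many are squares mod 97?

3

(14/97) = -1 → non-residue.
(37/97) = -1 → non-residue.
(49/97) = +1 → QR.
(69/97) = -1 → non-residue.
(72/97) = +1 → QR.
(77/97) = -1 → non-residue.
(96/97) = +1 → QR.
Total quadratic residues among the 7: 3.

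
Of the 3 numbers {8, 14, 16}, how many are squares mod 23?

(8/23) = +1 → QR.
(14/23) = -1 → non-residue.
(16/23) = +1 → QR.
Total quadratic residues among the 3: 2.

2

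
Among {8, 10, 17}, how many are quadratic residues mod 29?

0

(8/29) = -1 → non-residue.
(10/29) = -1 → non-residue.
(17/29) = -1 → non-residue.
Total quadratic residues among the 3: 0.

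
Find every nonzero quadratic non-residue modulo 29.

Square k = 1,…,14 (k and 29−k give the same square):
1²=1, 2²=4, 3²=9, 4²=16, 5²=25, 6²≡7, 7²≡20, 8²≡6, 9²≡23, 10²≡13, 11²≡5, 12²≡28, 13²≡24, 14²≡22 (mod 29).
The residues are {1, 4, 5, 6, 7, 9, 13, 16, 20, 22, 23, 24, 25, 28}; the non-residues are the remaining 14 nonzero classes.

2,3,8,10,11,12,14,15,17,18,19,21,26,27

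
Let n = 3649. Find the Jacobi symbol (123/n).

0

Reciprocity: 123 ≡ 3 and 3649 ≡ 1 (mod 4), so (123/3649) = +(3649/123).
Reduce top mod 123: now compute (82/123).
Pull out 2: since 123 ≡ 3 (mod 8), (2/123) = -1.
Reciprocity: 41 ≡ 1 and 123 ≡ 3 (mod 4), so (41/123) = +(123/41).
Reduce top mod 41: now compute (0/41).
Top reduces to 0: gcd > 1, so the symbol is 0.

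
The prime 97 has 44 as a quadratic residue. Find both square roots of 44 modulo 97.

23, 74

97 ≡ 1 (mod 4), so we find a root by search.
Trying successive values, 23² = 529 ≡ 44 (mod 97). The other root is 97 − 23 = 74.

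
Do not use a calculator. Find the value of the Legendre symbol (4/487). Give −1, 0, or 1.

Pull out 2^2: since 487 ≡ 7 (mod 8), (2/487) = +1, so (2/487)^2 = +1.
Reached (1/487) = 1. Collecting the sign flips along the way, the symbol is +1.

1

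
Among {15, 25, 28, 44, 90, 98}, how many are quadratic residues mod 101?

1

(15/101) = -1 → non-residue.
(25/101) = +1 → QR.
(28/101) = -1 → non-residue.
(44/101) = -1 → non-residue.
(90/101) = -1 → non-residue.
(98/101) = -1 → non-residue.
Total quadratic residues among the 6: 1.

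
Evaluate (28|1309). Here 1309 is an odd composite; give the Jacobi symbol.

0

Pull out 2^2: since 1309 ≡ 5 (mod 8), (2/1309) = -1, so (2/1309)^2 = +1.
Reciprocity: 7 ≡ 3 and 1309 ≡ 1 (mod 4), so (7/1309) = +(1309/7).
Reduce top mod 7: now compute (0/7).
Top reduces to 0: gcd > 1, so the symbol is 0.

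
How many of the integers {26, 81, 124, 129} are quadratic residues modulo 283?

2

(26/283) = -1 → non-residue.
(81/283) = +1 → QR.
(124/283) = -1 → non-residue.
(129/283) = +1 → QR.
Total quadratic residues among the 4: 2.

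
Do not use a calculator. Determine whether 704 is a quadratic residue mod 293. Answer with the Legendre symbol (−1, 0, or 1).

-1

First reduce: 704 ≡ 118 (mod 293).
Pull out 2: since 293 ≡ 5 (mod 8), (2/293) = -1.
Reciprocity: 59 ≡ 3 and 293 ≡ 1 (mod 4), so (59/293) = +(293/59).
Reduce top mod 59: now compute (57/59).
Reciprocity: 57 ≡ 1 and 59 ≡ 3 (mod 4), so (57/59) = +(59/57).
Reduce top mod 57: now compute (2/57).
Pull out 2: since 57 ≡ 1 (mod 8), (2/57) = +1.
Reached (1/57) = 1. Collecting the sign flips along the way, the symbol is -1.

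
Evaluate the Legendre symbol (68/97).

-1

Pull out 2^2: since 97 ≡ 1 (mod 8), (2/97) = +1, so (2/97)^2 = +1.
Reciprocity: 17 ≡ 1 and 97 ≡ 1 (mod 4), so (17/97) = +(97/17).
Reduce top mod 17: now compute (12/17).
Pull out 2^2: since 17 ≡ 1 (mod 8), (2/17) = +1, so (2/17)^2 = +1.
Reciprocity: 3 ≡ 3 and 17 ≡ 1 (mod 4), so (3/17) = +(17/3).
Reduce top mod 3: now compute (2/3).
Pull out 2: since 3 ≡ 3 (mod 8), (2/3) = -1.
Reached (1/3) = 1. Collecting the sign flips along the way, the symbol is -1.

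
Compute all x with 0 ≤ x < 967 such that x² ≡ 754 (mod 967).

Since 967 ≡ 3 (mod 4), a square root of 754 is 754^((967+1)/4) = 754^242 mod 967.
Repeated squaring: 754^2≡887, 754^4≡598, 754^8≡781, 754^16≡751, 754^32≡240, 754^64≡547, 754^128≡406 (mod 967).
754^242 = 754^(128+64+32+16+2) ≡ 201 (mod 967).
Check: 201² = 40401 ≡ 754 (mod 967). The two roots are 201 and 766.

201, 766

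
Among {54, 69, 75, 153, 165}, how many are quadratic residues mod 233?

0

(54/233) = -1 → non-residue.
(69/233) = -1 → non-residue.
(75/233) = -1 → non-residue.
(153/233) = -1 → non-residue.
(165/233) = -1 → non-residue.
Total quadratic residues among the 5: 0.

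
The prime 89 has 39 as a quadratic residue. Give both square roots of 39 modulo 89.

22, 67

89 ≡ 1 (mod 4), so we find a root by search.
Trying successive values, 22² = 484 ≡ 39 (mod 89). The other root is 89 − 22 = 67.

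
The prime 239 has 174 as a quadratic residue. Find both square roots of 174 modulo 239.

37, 202

Since 239 ≡ 3 (mod 4), a square root of 174 is 174^((239+1)/4) = 174^60 mod 239.
Repeated squaring: 174^2≡162, 174^4≡193, 174^8≡204, 174^16≡30, 174^32≡183 (mod 239).
174^60 = 174^(32+16+8+4) ≡ 202 (mod 239).
Check: 202² = 40804 ≡ 174 (mod 239). The two roots are 37 and 202.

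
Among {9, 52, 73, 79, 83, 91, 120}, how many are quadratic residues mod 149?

3

(9/149) = +1 → QR.
(52/149) = -1 → non-residue.
(73/149) = +1 → QR.
(79/149) = -1 → non-residue.
(83/149) = -1 → non-residue.
(91/149) = -1 → non-residue.
(120/149) = +1 → QR.
Total quadratic residues among the 7: 3.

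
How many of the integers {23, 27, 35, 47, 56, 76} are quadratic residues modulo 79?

2

(23/79) = +1 → QR.
(27/79) = -1 → non-residue.
(35/79) = -1 → non-residue.
(47/79) = -1 → non-residue.
(56/79) = -1 → non-residue.
(76/79) = +1 → QR.
Total quadratic residues among the 6: 2.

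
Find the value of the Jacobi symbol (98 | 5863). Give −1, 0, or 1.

1

Pull out 2: since 5863 ≡ 7 (mod 8), (2/5863) = +1.
Reciprocity: 49 ≡ 1 and 5863 ≡ 3 (mod 4), so (49/5863) = +(5863/49).
Reduce top mod 49: now compute (32/49).
Pull out 2^5: since 49 ≡ 1 (mod 8), (2/49) = +1, so (2/49)^5 = +1.
Reached (1/49) = 1. Collecting the sign flips along the way, the symbol is +1.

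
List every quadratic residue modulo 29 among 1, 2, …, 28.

1 4 5 6 7 9 13 16 20 22 23 24 25 28

Square k = 1,…,14 (k and 29−k give the same square):
1²=1, 2²=4, 3²=9, 4²=16, 5²=25, 6²≡7, 7²≡20, 8²≡6, 9²≡23, 10²≡13, 11²≡5, 12²≡28, 13²≡24, 14²≡22 (mod 29).
So the quadratic residues mod 29 are {1, 4, 5, 6, 7, 9, 13, 16, 20, 22, 23, 24, 25, 28}.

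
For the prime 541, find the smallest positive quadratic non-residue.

(2/541) = −1, so 2 is the smallest positive non-residue mod 541.

2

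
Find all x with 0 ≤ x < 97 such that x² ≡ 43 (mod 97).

25, 72

97 ≡ 1 (mod 4), so we find a root by search.
Trying successive values, 25² = 625 ≡ 43 (mod 97). The other root is 97 − 25 = 72.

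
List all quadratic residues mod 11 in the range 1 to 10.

1, 3, 4, 5, 9

Square k = 1,…,5 (k and 11−k give the same square):
1²=1, 2²=4, 3²=9, 4²≡5, 5²≡3 (mod 11).
So the quadratic residues mod 11 are {1, 3, 4, 5, 9}.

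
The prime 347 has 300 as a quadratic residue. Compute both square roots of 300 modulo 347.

Since 347 ≡ 3 (mod 4), a square root of 300 is 300^((347+1)/4) = 300^87 mod 347.
Repeated squaring: 300^2≡127, 300^4≡167, 300^8≡129, 300^16≡332, 300^32≡225, 300^64≡310 (mod 347).
300^87 = 300^(64+16+4+2+1) ≡ 256 (mod 347).
Check: 256² = 65536 ≡ 300 (mod 347). The two roots are 91 and 256.

91, 256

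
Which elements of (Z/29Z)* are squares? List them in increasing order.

Square k = 1,…,14 (k and 29−k give the same square):
1²=1, 2²=4, 3²=9, 4²=16, 5²=25, 6²≡7, 7²≡20, 8²≡6, 9²≡23, 10²≡13, 11²≡5, 12²≡28, 13²≡24, 14²≡22 (mod 29).
So the quadratic residues mod 29 are {1, 4, 5, 6, 7, 9, 13, 16, 20, 22, 23, 24, 25, 28}.

1,4,5,6,7,9,13,16,20,22,23,24,25,28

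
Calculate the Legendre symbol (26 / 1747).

Pull out 2: since 1747 ≡ 3 (mod 8), (2/1747) = -1.
Reciprocity: 13 ≡ 1 and 1747 ≡ 3 (mod 4), so (13/1747) = +(1747/13).
Reduce top mod 13: now compute (5/13).
Reciprocity: 5 ≡ 1 and 13 ≡ 1 (mod 4), so (5/13) = +(13/5).
Reduce top mod 5: now compute (3/5).
Reciprocity: 3 ≡ 3 and 5 ≡ 1 (mod 4), so (3/5) = +(5/3).
Reduce top mod 3: now compute (2/3).
Pull out 2: since 3 ≡ 3 (mod 8), (2/3) = -1.
Reached (1/3) = 1. Collecting the sign flips along the way, the symbol is +1.

1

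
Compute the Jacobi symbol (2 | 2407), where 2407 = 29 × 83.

Pull out 2: since 2407 ≡ 7 (mod 8), (2/2407) = +1.
Reached (1/2407) = 1. Collecting the sign flips along the way, the symbol is +1.

1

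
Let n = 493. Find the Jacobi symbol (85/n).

Reciprocity: 85 ≡ 1 and 493 ≡ 1 (mod 4), so (85/493) = +(493/85).
Reduce top mod 85: now compute (68/85).
Pull out 2^2: since 85 ≡ 5 (mod 8), (2/85) = -1, so (2/85)^2 = +1.
Reciprocity: 17 ≡ 1 and 85 ≡ 1 (mod 4), so (17/85) = +(85/17).
Reduce top mod 17: now compute (0/17).
Top reduces to 0: gcd > 1, so the symbol is 0.

0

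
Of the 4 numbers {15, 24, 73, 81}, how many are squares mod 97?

3

(15/97) = -1 → non-residue.
(24/97) = +1 → QR.
(73/97) = +1 → QR.
(81/97) = +1 → QR.
Total quadratic residues among the 4: 3.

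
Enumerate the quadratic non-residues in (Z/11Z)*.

Square k = 1,…,5 (k and 11−k give the same square):
1²=1, 2²=4, 3²=9, 4²≡5, 5²≡3 (mod 11).
The residues are {1, 3, 4, 5, 9}; the non-residues are the remaining 5 nonzero classes.

2, 6, 7, 8, 10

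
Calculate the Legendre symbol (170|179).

Pull out 2: since 179 ≡ 3 (mod 8), (2/179) = -1.
Reciprocity: 85 ≡ 1 and 179 ≡ 3 (mod 4), so (85/179) = +(179/85).
Reduce top mod 85: now compute (9/85).
Reciprocity: 9 ≡ 1 and 85 ≡ 1 (mod 4), so (9/85) = +(85/9).
Reduce top mod 9: now compute (4/9).
Pull out 2^2: since 9 ≡ 1 (mod 8), (2/9) = +1, so (2/9)^2 = +1.
Reached (1/9) = 1. Collecting the sign flips along the way, the symbol is -1.

-1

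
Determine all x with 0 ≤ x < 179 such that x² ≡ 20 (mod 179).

60, 119

Since 179 ≡ 3 (mod 4), a square root of 20 is 20^((179+1)/4) = 20^45 mod 179.
Repeated squaring: 20^2≡42, 20^4≡153, 20^8≡139, 20^16≡168, 20^32≡121 (mod 179).
20^45 = 20^(32+8+4+1) ≡ 60 (mod 179).
Check: 60² = 3600 ≡ 20 (mod 179). The two roots are 60 and 119.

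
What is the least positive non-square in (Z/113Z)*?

3

(2/113) = +1, so 2 is a residue.
(3/113) = −1, so 3 is the smallest positive non-residue mod 113.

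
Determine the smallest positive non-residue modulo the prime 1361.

(2/1361) = +1, so 2 is a residue.
(3/1361) = −1, so 3 is the smallest positive non-residue mod 1361.

3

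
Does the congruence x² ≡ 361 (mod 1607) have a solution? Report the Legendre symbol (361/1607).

1

Reciprocity: 361 ≡ 1 and 1607 ≡ 3 (mod 4), so (361/1607) = +(1607/361).
Reduce top mod 361: now compute (163/361).
Reciprocity: 163 ≡ 3 and 361 ≡ 1 (mod 4), so (163/361) = +(361/163).
Reduce top mod 163: now compute (35/163).
Reciprocity: 35 ≡ 3 and 163 ≡ 3 (mod 4), so (35/163) = −(163/35).
Reduce top mod 35: now compute (23/35).
Reciprocity: 23 ≡ 3 and 35 ≡ 3 (mod 4), so (23/35) = −(35/23).
Reduce top mod 23: now compute (12/23).
Pull out 2^2: since 23 ≡ 7 (mod 8), (2/23) = +1, so (2/23)^2 = +1.
Reciprocity: 3 ≡ 3 and 23 ≡ 3 (mod 4), so (3/23) = −(23/3).
Reduce top mod 3: now compute (2/3).
Pull out 2: since 3 ≡ 3 (mod 8), (2/3) = -1.
Reached (1/3) = 1. Collecting the sign flips along the way, the symbol is +1.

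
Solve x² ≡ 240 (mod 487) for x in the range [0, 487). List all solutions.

Since 487 ≡ 3 (mod 4), a square root of 240 is 240^((487+1)/4) = 240^122 mod 487.
Repeated squaring: 240^2≡134, 240^4≡424, 240^8≡73, 240^16≡459, 240^32≡297, 240^64≡62 (mod 487).
240^122 = 240^(64+32+16+8+2) ≡ 78 (mod 487).
Check: 78² = 6084 ≡ 240 (mod 487). The two roots are 78 and 409.

78, 409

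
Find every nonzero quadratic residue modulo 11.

1, 3, 4, 5, 9

Square k = 1,…,5 (k and 11−k give the same square):
1²=1, 2²=4, 3²=9, 4²≡5, 5²≡3 (mod 11).
So the quadratic residues mod 11 are {1, 3, 4, 5, 9}.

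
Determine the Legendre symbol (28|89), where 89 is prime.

-1

Pull out 2^2: since 89 ≡ 1 (mod 8), (2/89) = +1, so (2/89)^2 = +1.
Reciprocity: 7 ≡ 3 and 89 ≡ 1 (mod 4), so (7/89) = +(89/7).
Reduce top mod 7: now compute (5/7).
Reciprocity: 5 ≡ 1 and 7 ≡ 3 (mod 4), so (5/7) = +(7/5).
Reduce top mod 5: now compute (2/5).
Pull out 2: since 5 ≡ 5 (mod 8), (2/5) = -1.
Reached (1/5) = 1. Collecting the sign flips along the way, the symbol is -1.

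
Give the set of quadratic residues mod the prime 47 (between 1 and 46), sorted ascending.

Square k = 1,…,23 (k and 47−k give the same square):
1²=1, 2²=4, 3²=9, 4²=16, 5²=25, 6²=36, 7²≡2, 8²≡17, 9²≡34, 10²≡6, 11²≡27, 12²≡3, 13²≡28, 14²≡8, 15²≡37, 16²≡21, 17²≡7, 18²≡42, 19²≡32, 20²≡24, 21²≡18, 22²≡14, 23²≡12 (mod 47).
So the quadratic residues mod 47 are {1, 2, 3, 4, 6, 7, 8, 9, 12, 14, 16, 17, 18, 21, 24, 25, 27, 28, 32, 34, 36, 37, 42}.

1,2,3,4,6,7,8,9,12,14,16,17,18,21,24,25,27,28,32,34,36,37,42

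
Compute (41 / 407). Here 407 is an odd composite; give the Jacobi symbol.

-1

Reciprocity: 41 ≡ 1 and 407 ≡ 3 (mod 4), so (41/407) = +(407/41).
Reduce top mod 41: now compute (38/41).
Pull out 2: since 41 ≡ 1 (mod 8), (2/41) = +1.
Reciprocity: 19 ≡ 3 and 41 ≡ 1 (mod 4), so (19/41) = +(41/19).
Reduce top mod 19: now compute (3/19).
Reciprocity: 3 ≡ 3 and 19 ≡ 3 (mod 4), so (3/19) = −(19/3).
Reduce top mod 3: now compute (1/3).
Reached (1/3) = 1. Collecting the sign flips along the way, the symbol is -1.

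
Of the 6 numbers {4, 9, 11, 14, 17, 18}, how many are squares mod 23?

3

(4/23) = +1 → QR.
(9/23) = +1 → QR.
(11/23) = -1 → non-residue.
(14/23) = -1 → non-residue.
(17/23) = -1 → non-residue.
(18/23) = +1 → QR.
Total quadratic residues among the 6: 3.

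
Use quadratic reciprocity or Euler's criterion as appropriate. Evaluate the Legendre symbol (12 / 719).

Euler's criterion: (12/719) ≡ 12^359 (mod 719).
12^2 ≡ 144 (mod 719)
12^4 ≡ 604 (mod 719)
12^8 ≡ 283 (mod 719)
12^16 ≡ 280 (mod 719)
12^32 ≡ 29 (mod 719)
12^64 ≡ 122 (mod 719)
12^128 ≡ 504 (mod 719)
12^256 ≡ 209 (mod 719)
12^359 = 12^(256+64+32+4+2+1) ≡ 1 (mod 719).
Result is 1, so (12/719) = 1.

1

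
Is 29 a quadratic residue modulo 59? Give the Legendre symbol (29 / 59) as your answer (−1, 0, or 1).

Reciprocity: 29 ≡ 1 and 59 ≡ 3 (mod 4), so (29/59) = +(59/29).
Reduce top mod 29: now compute (1/29).
Reached (1/29) = 1. Collecting the sign flips along the way, the symbol is +1.

1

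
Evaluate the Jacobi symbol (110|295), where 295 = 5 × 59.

0

Pull out 2: since 295 ≡ 7 (mod 8), (2/295) = +1.
Reciprocity: 55 ≡ 3 and 295 ≡ 3 (mod 4), so (55/295) = −(295/55).
Reduce top mod 55: now compute (20/55).
Pull out 2^2: since 55 ≡ 7 (mod 8), (2/55) = +1, so (2/55)^2 = +1.
Reciprocity: 5 ≡ 1 and 55 ≡ 3 (mod 4), so (5/55) = +(55/5).
Reduce top mod 5: now compute (0/5).
Top reduces to 0: gcd > 1, so the symbol is 0.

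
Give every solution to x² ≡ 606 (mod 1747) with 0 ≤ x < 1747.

429, 1318

Since 1747 ≡ 3 (mod 4), a square root of 606 is 606^((1747+1)/4) = 606^437 mod 1747.
Repeated squaring: 606^2≡366, 606^4≡1184, 606^8≡762, 606^16≡640, 606^32≡802, 606^64≡308, 606^128≡526, 606^256≡650 (mod 1747).
606^437 = 606^(256+128+32+16+4+1) ≡ 1318 (mod 1747).
Check: 1318² = 1737124 ≡ 606 (mod 1747). The two roots are 429 and 1318.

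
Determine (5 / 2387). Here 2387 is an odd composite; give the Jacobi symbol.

Reciprocity: 5 ≡ 1 and 2387 ≡ 3 (mod 4), so (5/2387) = +(2387/5).
Reduce top mod 5: now compute (2/5).
Pull out 2: since 5 ≡ 5 (mod 8), (2/5) = -1.
Reached (1/5) = 1. Collecting the sign flips along the way, the symbol is -1.

-1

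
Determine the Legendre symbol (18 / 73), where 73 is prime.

1

Pull out 2: since 73 ≡ 1 (mod 8), (2/73) = +1.
Reciprocity: 9 ≡ 1 and 73 ≡ 1 (mod 4), so (9/73) = +(73/9).
Reduce top mod 9: now compute (1/9).
Reached (1/9) = 1. Collecting the sign flips along the way, the symbol is +1.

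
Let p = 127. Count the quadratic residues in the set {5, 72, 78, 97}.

(5/127) = -1 → non-residue.
(72/127) = +1 → QR.
(78/127) = -1 → non-residue.
(97/127) = -1 → non-residue.
Total quadratic residues among the 4: 1.

1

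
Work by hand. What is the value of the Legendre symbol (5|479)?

Reciprocity: 5 ≡ 1 and 479 ≡ 3 (mod 4), so (5/479) = +(479/5).
Reduce top mod 5: now compute (4/5).
Pull out 2^2: since 5 ≡ 5 (mod 8), (2/5) = -1, so (2/5)^2 = +1.
Reached (1/5) = 1. Collecting the sign flips along the way, the symbol is +1.

1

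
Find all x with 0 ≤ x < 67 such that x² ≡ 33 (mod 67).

10, 57

Since 67 ≡ 3 (mod 4), a square root of 33 is 33^((67+1)/4) = 33^17 mod 67.
Repeated squaring: 33^2≡17, 33^4≡21, 33^8≡39, 33^16≡47 (mod 67).
33^17 = 33^(16+1) ≡ 10 (mod 67).
Check: 10² = 100 ≡ 33 (mod 67). The two roots are 10 and 57.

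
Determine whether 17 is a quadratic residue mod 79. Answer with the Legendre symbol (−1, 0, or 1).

Euler's criterion: (17/79) ≡ 17^39 (mod 79).
17^2 ≡ 52 (mod 79)
17^4 ≡ 18 (mod 79)
17^8 ≡ 8 (mod 79)
17^16 ≡ 64 (mod 79)
17^32 ≡ 67 (mod 79)
17^39 = 17^(32+4+2+1) ≡ 78 (mod 79).
Result is 78 ≡ −1, so (17/79) = −1.

-1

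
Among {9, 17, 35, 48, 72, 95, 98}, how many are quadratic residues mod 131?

(9/131) = +1 → QR.
(17/131) = -1 → non-residue.
(35/131) = +1 → QR.
(48/131) = +1 → QR.
(72/131) = -1 → non-residue.
(95/131) = -1 → non-residue.
(98/131) = -1 → non-residue.
Total quadratic residues among the 7: 3.

3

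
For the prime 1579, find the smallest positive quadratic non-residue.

2

(2/1579) = −1, so 2 is the smallest positive non-residue mod 1579.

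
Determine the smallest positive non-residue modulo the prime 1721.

3

(2/1721) = +1, so 2 is a residue.
(3/1721) = −1, so 3 is the smallest positive non-residue mod 1721.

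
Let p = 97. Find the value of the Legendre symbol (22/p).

Euler's criterion: (22/97) ≡ 22^48 (mod 97).
22^2 ≡ 96 (mod 97)
22^4 ≡ 1 (mod 97)
22^8 ≡ 1 (mod 97)
22^16 ≡ 1 (mod 97)
22^32 ≡ 1 (mod 97)
22^48 = 22^(32+16) ≡ 1 (mod 97).
Result is 1, so (22/97) = 1.

1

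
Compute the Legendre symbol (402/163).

-1

Euler's criterion: (402/163) ≡ 76^81 (mod 163).
76^2 ≡ 71 (mod 163)
76^4 ≡ 151 (mod 163)
76^8 ≡ 144 (mod 163)
76^16 ≡ 35 (mod 163)
76^32 ≡ 84 (mod 163)
76^64 ≡ 47 (mod 163)
76^81 = 76^(64+16+1) ≡ 162 (mod 163).
Result is 162 ≡ −1, so (402/163) = −1.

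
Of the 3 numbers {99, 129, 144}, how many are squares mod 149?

(99/149) = -1 → non-residue.
(129/149) = +1 → QR.
(144/149) = +1 → QR.
Total quadratic residues among the 3: 2.

2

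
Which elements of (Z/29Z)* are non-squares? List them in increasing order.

2,3,8,10,11,12,14,15,17,18,19,21,26,27

Square k = 1,…,14 (k and 29−k give the same square):
1²=1, 2²=4, 3²=9, 4²=16, 5²=25, 6²≡7, 7²≡20, 8²≡6, 9²≡23, 10²≡13, 11²≡5, 12²≡28, 13²≡24, 14²≡22 (mod 29).
The residues are {1, 4, 5, 6, 7, 9, 13, 16, 20, 22, 23, 24, 25, 28}; the non-residues are the remaining 14 nonzero classes.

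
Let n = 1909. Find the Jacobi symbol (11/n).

-1

Reciprocity: 11 ≡ 3 and 1909 ≡ 1 (mod 4), so (11/1909) = +(1909/11).
Reduce top mod 11: now compute (6/11).
Pull out 2: since 11 ≡ 3 (mod 8), (2/11) = -1.
Reciprocity: 3 ≡ 3 and 11 ≡ 3 (mod 4), so (3/11) = −(11/3).
Reduce top mod 3: now compute (2/3).
Pull out 2: since 3 ≡ 3 (mod 8), (2/3) = -1.
Reached (1/3) = 1. Collecting the sign flips along the way, the symbol is -1.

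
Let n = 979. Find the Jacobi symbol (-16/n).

-1

First reduce: -16 ≡ 963 (mod 979).
Reciprocity: 963 ≡ 3 and 979 ≡ 3 (mod 4), so (963/979) = −(979/963).
Reduce top mod 963: now compute (16/963).
Pull out 2^4: since 963 ≡ 3 (mod 8), (2/963) = -1, so (2/963)^4 = +1.
Reached (1/963) = 1. Collecting the sign flips along the way, the symbol is -1.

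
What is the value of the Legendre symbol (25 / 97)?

Reciprocity: 25 ≡ 1 and 97 ≡ 1 (mod 4), so (25/97) = +(97/25).
Reduce top mod 25: now compute (22/25).
Pull out 2: since 25 ≡ 1 (mod 8), (2/25) = +1.
Reciprocity: 11 ≡ 3 and 25 ≡ 1 (mod 4), so (11/25) = +(25/11).
Reduce top mod 11: now compute (3/11).
Reciprocity: 3 ≡ 3 and 11 ≡ 3 (mod 4), so (3/11) = −(11/3).
Reduce top mod 3: now compute (2/3).
Pull out 2: since 3 ≡ 3 (mod 8), (2/3) = -1.
Reached (1/3) = 1. Collecting the sign flips along the way, the symbol is +1.

1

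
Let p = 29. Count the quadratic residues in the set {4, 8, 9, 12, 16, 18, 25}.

(4/29) = +1 → QR.
(8/29) = -1 → non-residue.
(9/29) = +1 → QR.
(12/29) = -1 → non-residue.
(16/29) = +1 → QR.
(18/29) = -1 → non-residue.
(25/29) = +1 → QR.
Total quadratic residues among the 7: 4.

4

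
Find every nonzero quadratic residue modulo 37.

1, 3, 4, 7, 9, 10, 11, 12, 16, 21, 25, 26, 27, 28, 30, 33, 34, 36

Square k = 1,…,18 (k and 37−k give the same square):
1²=1, 2²=4, 3²=9, 4²=16, 5²=25, 6²=36, 7²≡12, 8²≡27, 9²≡7, 10²≡26, 11²≡10, 12²≡33, 13²≡21, 14²≡11, 15²≡3, 16²≡34, 17²≡30, 18²≡28 (mod 37).
So the quadratic residues mod 37 are {1, 3, 4, 7, 9, 10, 11, 12, 16, 21, 25, 26, 27, 28, 30, 33, 34, 36}.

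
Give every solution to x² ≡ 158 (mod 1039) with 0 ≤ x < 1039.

235, 804

Since 1039 ≡ 3 (mod 4), a square root of 158 is 158^((1039+1)/4) = 158^260 mod 1039.
Repeated squaring: 158^2≡28, 158^4≡784, 158^8≡607, 158^16≡643, 158^32≡966, 158^64≡134, 158^128≡293, 158^256≡651 (mod 1039).
158^260 = 158^(256+4) ≡ 235 (mod 1039).
Check: 235² = 55225 ≡ 158 (mod 1039). The two roots are 235 and 804.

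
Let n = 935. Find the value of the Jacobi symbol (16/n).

1

Pull out 2^4: since 935 ≡ 7 (mod 8), (2/935) = +1, so (2/935)^4 = +1.
Reached (1/935) = 1. Collecting the sign flips along the way, the symbol is +1.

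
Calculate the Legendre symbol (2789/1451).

First reduce: 2789 ≡ 1338 (mod 1451).
Pull out 2: since 1451 ≡ 3 (mod 8), (2/1451) = -1.
Reciprocity: 669 ≡ 1 and 1451 ≡ 3 (mod 4), so (669/1451) = +(1451/669).
Reduce top mod 669: now compute (113/669).
Reciprocity: 113 ≡ 1 and 669 ≡ 1 (mod 4), so (113/669) = +(669/113).
Reduce top mod 113: now compute (104/113).
Pull out 2^3: since 113 ≡ 1 (mod 8), (2/113) = +1, so (2/113)^3 = +1.
Reciprocity: 13 ≡ 1 and 113 ≡ 1 (mod 4), so (13/113) = +(113/13).
Reduce top mod 13: now compute (9/13).
Reciprocity: 9 ≡ 1 and 13 ≡ 1 (mod 4), so (9/13) = +(13/9).
Reduce top mod 9: now compute (4/9).
Pull out 2^2: since 9 ≡ 1 (mod 8), (2/9) = +1, so (2/9)^2 = +1.
Reached (1/9) = 1. Collecting the sign flips along the way, the symbol is -1.

-1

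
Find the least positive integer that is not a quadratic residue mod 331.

(2/331) = −1, so 2 is the smallest positive non-residue mod 331.

2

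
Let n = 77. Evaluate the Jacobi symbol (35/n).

Reciprocity: 35 ≡ 3 and 77 ≡ 1 (mod 4), so (35/77) = +(77/35).
Reduce top mod 35: now compute (7/35).
Reciprocity: 7 ≡ 3 and 35 ≡ 3 (mod 4), so (7/35) = −(35/7).
Reduce top mod 7: now compute (0/7).
Top reduces to 0: gcd > 1, so the symbol is 0.

0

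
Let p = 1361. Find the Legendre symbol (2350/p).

-1

First reduce: 2350 ≡ 989 (mod 1361).
Reciprocity: 989 ≡ 1 and 1361 ≡ 1 (mod 4), so (989/1361) = +(1361/989).
Reduce top mod 989: now compute (372/989).
Pull out 2^2: since 989 ≡ 5 (mod 8), (2/989) = -1, so (2/989)^2 = +1.
Reciprocity: 93 ≡ 1 and 989 ≡ 1 (mod 4), so (93/989) = +(989/93).
Reduce top mod 93: now compute (59/93).
Reciprocity: 59 ≡ 3 and 93 ≡ 1 (mod 4), so (59/93) = +(93/59).
Reduce top mod 59: now compute (34/59).
Pull out 2: since 59 ≡ 3 (mod 8), (2/59) = -1.
Reciprocity: 17 ≡ 1 and 59 ≡ 3 (mod 4), so (17/59) = +(59/17).
Reduce top mod 17: now compute (8/17).
Pull out 2^3: since 17 ≡ 1 (mod 8), (2/17) = +1, so (2/17)^3 = +1.
Reached (1/17) = 1. Collecting the sign flips along the way, the symbol is -1.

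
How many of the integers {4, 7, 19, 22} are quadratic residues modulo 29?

(4/29) = +1 → QR.
(7/29) = +1 → QR.
(19/29) = -1 → non-residue.
(22/29) = +1 → QR.
Total quadratic residues among the 4: 3.

3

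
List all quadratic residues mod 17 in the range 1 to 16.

1, 2, 4, 8, 9, 13, 15, 16

Square k = 1,…,8 (k and 17−k give the same square):
1²=1, 2²=4, 3²=9, 4²=16, 5²≡8, 6²≡2, 7²≡15, 8²≡13 (mod 17).
So the quadratic residues mod 17 are {1, 2, 4, 8, 9, 13, 15, 16}.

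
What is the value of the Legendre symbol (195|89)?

1

Euler's criterion: (195/89) ≡ 17^44 (mod 89).
17^2 ≡ 22 (mod 89)
17^4 ≡ 39 (mod 89)
17^8 ≡ 8 (mod 89)
17^16 ≡ 64 (mod 89)
17^32 ≡ 2 (mod 89)
17^44 = 17^(32+8+4) ≡ 1 (mod 89).
Result is 1, so (195/89) = 1.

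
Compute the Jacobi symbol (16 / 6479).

1

Pull out 2^4: since 6479 ≡ 7 (mod 8), (2/6479) = +1, so (2/6479)^4 = +1.
Reached (1/6479) = 1. Collecting the sign flips along the way, the symbol is +1.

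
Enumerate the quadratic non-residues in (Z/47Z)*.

Square k = 1,…,23 (k and 47−k give the same square):
1²=1, 2²=4, 3²=9, 4²=16, 5²=25, 6²=36, 7²≡2, 8²≡17, 9²≡34, 10²≡6, 11²≡27, 12²≡3, 13²≡28, 14²≡8, 15²≡37, 16²≡21, 17²≡7, 18²≡42, 19²≡32, 20²≡24, 21²≡18, 22²≡14, 23²≡12 (mod 47).
The residues are {1, 2, 3, 4, 6, 7, 8, 9, 12, 14, 16, 17, 18, 21, 24, 25, 27, 28, 32, 34, 36, 37, 42}; the non-residues are the remaining 23 nonzero classes.

5 10 11 13 15 19 20 22 23 26 29 30 31 33 35 38 39 40 41 43 44 45 46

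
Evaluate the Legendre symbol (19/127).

1

Reciprocity: 19 ≡ 3 and 127 ≡ 3 (mod 4), so (19/127) = −(127/19).
Reduce top mod 19: now compute (13/19).
Reciprocity: 13 ≡ 1 and 19 ≡ 3 (mod 4), so (13/19) = +(19/13).
Reduce top mod 13: now compute (6/13).
Pull out 2: since 13 ≡ 5 (mod 8), (2/13) = -1.
Reciprocity: 3 ≡ 3 and 13 ≡ 1 (mod 4), so (3/13) = +(13/3).
Reduce top mod 3: now compute (1/3).
Reached (1/3) = 1. Collecting the sign flips along the way, the symbol is +1.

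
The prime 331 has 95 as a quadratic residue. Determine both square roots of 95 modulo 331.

162, 169

Since 331 ≡ 3 (mod 4), a square root of 95 is 95^((331+1)/4) = 95^83 mod 331.
Repeated squaring: 95^2≡88, 95^4≡131, 95^8≡280, 95^16≡284, 95^32≡223, 95^64≡79 (mod 331).
95^83 = 95^(64+16+2+1) ≡ 169 (mod 331).
Check: 169² = 28561 ≡ 95 (mod 331). The two roots are 162 and 169.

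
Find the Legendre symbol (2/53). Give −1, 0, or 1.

-1

Euler's criterion: (2/53) ≡ 2^26 (mod 53).
2^2 ≡ 4 (mod 53)
2^4 ≡ 16 (mod 53)
2^8 ≡ 44 (mod 53)
2^16 ≡ 28 (mod 53)
2^26 = 2^(16+8+2) ≡ 52 (mod 53).
Result is 52 ≡ −1, so (2/53) = −1.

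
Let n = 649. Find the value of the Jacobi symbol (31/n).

-1

Reciprocity: 31 ≡ 3 and 649 ≡ 1 (mod 4), so (31/649) = +(649/31).
Reduce top mod 31: now compute (29/31).
Reciprocity: 29 ≡ 1 and 31 ≡ 3 (mod 4), so (29/31) = +(31/29).
Reduce top mod 29: now compute (2/29).
Pull out 2: since 29 ≡ 5 (mod 8), (2/29) = -1.
Reached (1/29) = 1. Collecting the sign flips along the way, the symbol is -1.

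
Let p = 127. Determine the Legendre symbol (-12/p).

First reduce: -12 ≡ 115 (mod 127).
Reciprocity: 115 ≡ 3 and 127 ≡ 3 (mod 4), so (115/127) = −(127/115).
Reduce top mod 115: now compute (12/115).
Pull out 2^2: since 115 ≡ 3 (mod 8), (2/115) = -1, so (2/115)^2 = +1.
Reciprocity: 3 ≡ 3 and 115 ≡ 3 (mod 4), so (3/115) = −(115/3).
Reduce top mod 3: now compute (1/3).
Reached (1/3) = 1. Collecting the sign flips along the way, the symbol is +1.

1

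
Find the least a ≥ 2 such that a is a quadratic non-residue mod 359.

7

(2/359) = +1, so 2 is a residue.
(3/359) = +1, so 3 is a residue.
(4/359) = +1, so 4 is a residue.
(5/359) = +1, so 5 is a residue.
(6/359) = +1, so 6 is a residue.
(7/359) = −1, so 7 is the smallest positive non-residue mod 359.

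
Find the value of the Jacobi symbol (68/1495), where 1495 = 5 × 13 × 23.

Pull out 2^2: since 1495 ≡ 7 (mod 8), (2/1495) = +1, so (2/1495)^2 = +1.
Reciprocity: 17 ≡ 1 and 1495 ≡ 3 (mod 4), so (17/1495) = +(1495/17).
Reduce top mod 17: now compute (16/17).
Pull out 2^4: since 17 ≡ 1 (mod 8), (2/17) = +1, so (2/17)^4 = +1.
Reached (1/17) = 1. Collecting the sign flips along the way, the symbol is +1.

1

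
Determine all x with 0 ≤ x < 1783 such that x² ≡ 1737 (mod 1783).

Since 1783 ≡ 3 (mod 4), a square root of 1737 is 1737^((1783+1)/4) = 1737^446 mod 1783.
Repeated squaring: 1737^2≡333, 1737^4≡343, 1737^8≡1754, 1737^16≡841, 1737^32≡1213, 1737^64≡394, 1737^128≡115, 1737^256≡744 (mod 1783).
1737^446 = 1737^(256+128+32+16+8+4+2) ≡ 582 (mod 1783).
Check: 582² = 338724 ≡ 1737 (mod 1783). The two roots are 582 and 1201.

582, 1201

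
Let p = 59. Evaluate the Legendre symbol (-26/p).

-1

First reduce: -26 ≡ 33 (mod 59).
Reciprocity: 33 ≡ 1 and 59 ≡ 3 (mod 4), so (33/59) = +(59/33).
Reduce top mod 33: now compute (26/33).
Pull out 2: since 33 ≡ 1 (mod 8), (2/33) = +1.
Reciprocity: 13 ≡ 1 and 33 ≡ 1 (mod 4), so (13/33) = +(33/13).
Reduce top mod 13: now compute (7/13).
Reciprocity: 7 ≡ 3 and 13 ≡ 1 (mod 4), so (7/13) = +(13/7).
Reduce top mod 7: now compute (6/7).
Pull out 2: since 7 ≡ 7 (mod 8), (2/7) = +1.
Reciprocity: 3 ≡ 3 and 7 ≡ 3 (mod 4), so (3/7) = −(7/3).
Reduce top mod 3: now compute (1/3).
Reached (1/3) = 1. Collecting the sign flips along the way, the symbol is -1.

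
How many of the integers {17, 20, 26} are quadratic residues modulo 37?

1

(17/37) = -1 → non-residue.
(20/37) = -1 → non-residue.
(26/37) = +1 → QR.
Total quadratic residues among the 3: 1.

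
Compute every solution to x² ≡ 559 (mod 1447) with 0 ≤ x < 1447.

70, 1377

Since 1447 ≡ 3 (mod 4), a square root of 559 is 559^((1447+1)/4) = 559^362 mod 1447.
Repeated squaring: 559^2≡1376, 559^4≡700, 559^8≡914, 559^16≡477, 559^32≡350, 559^64≡952, 559^128≡482, 559^256≡804 (mod 1447).
559^362 = 559^(256+64+32+8+2) ≡ 1377 (mod 1447).
Check: 1377² = 1896129 ≡ 559 (mod 1447). The two roots are 70 and 1377.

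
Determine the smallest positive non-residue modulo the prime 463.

(2/463) = +1, so 2 is a residue.
(3/463) = −1, so 3 is the smallest positive non-residue mod 463.

3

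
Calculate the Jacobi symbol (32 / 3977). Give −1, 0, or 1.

1

Pull out 2^5: since 3977 ≡ 1 (mod 8), (2/3977) = +1, so (2/3977)^5 = +1.
Reached (1/3977) = 1. Collecting the sign flips along the way, the symbol is +1.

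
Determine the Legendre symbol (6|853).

Pull out 2: since 853 ≡ 5 (mod 8), (2/853) = -1.
Reciprocity: 3 ≡ 3 and 853 ≡ 1 (mod 4), so (3/853) = +(853/3).
Reduce top mod 3: now compute (1/3).
Reached (1/3) = 1. Collecting the sign flips along the way, the symbol is -1.

-1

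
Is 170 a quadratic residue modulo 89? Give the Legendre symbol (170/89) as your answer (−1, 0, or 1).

Euler's criterion: (170/89) ≡ 81^44 (mod 89).
81^2 ≡ 64 (mod 89)
81^4 ≡ 2 (mod 89)
81^8 ≡ 4 (mod 89)
81^16 ≡ 16 (mod 89)
81^32 ≡ 78 (mod 89)
81^44 = 81^(32+8+4) ≡ 1 (mod 89).
Result is 1, so (170/89) = 1.

1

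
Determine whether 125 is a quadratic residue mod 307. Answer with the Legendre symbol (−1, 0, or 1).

-1

Euler's criterion: (125/307) ≡ 125^153 (mod 307).
125^2 ≡ 275 (mod 307)
125^4 ≡ 103 (mod 307)
125^8 ≡ 171 (mod 307)
125^16 ≡ 76 (mod 307)
125^32 ≡ 250 (mod 307)
125^64 ≡ 179 (mod 307)
125^128 ≡ 113 (mod 307)
125^153 = 125^(128+16+8+1) ≡ 306 (mod 307).
Result is 306 ≡ −1, so (125/307) = −1.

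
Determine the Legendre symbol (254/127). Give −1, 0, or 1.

0

First reduce: 254 ≡ 0 (mod 127).
Top reduces to 0: gcd > 1, so the symbol is 0.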